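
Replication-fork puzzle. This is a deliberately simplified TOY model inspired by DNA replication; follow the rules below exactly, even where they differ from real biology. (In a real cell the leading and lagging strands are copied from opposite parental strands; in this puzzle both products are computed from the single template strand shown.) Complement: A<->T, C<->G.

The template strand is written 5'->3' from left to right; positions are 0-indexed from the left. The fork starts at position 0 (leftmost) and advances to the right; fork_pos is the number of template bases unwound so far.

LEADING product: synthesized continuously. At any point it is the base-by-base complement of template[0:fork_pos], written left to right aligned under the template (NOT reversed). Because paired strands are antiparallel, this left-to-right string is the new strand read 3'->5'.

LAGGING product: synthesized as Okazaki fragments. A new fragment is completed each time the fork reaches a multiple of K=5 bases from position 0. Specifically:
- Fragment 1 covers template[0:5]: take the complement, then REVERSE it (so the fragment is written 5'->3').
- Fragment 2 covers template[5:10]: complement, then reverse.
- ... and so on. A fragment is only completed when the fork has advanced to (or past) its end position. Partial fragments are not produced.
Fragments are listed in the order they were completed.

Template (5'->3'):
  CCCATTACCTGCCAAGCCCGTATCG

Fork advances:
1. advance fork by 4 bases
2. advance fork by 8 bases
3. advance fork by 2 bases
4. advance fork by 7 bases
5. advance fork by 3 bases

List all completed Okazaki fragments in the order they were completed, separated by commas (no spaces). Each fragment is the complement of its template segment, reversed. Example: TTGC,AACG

Step 1: advance 4 -> fork_pos = 0 + 4 = 4. Next multiple of 5 is 5 (not reached); still 0 fragment(s).
Step 2: advance 8 -> fork_pos = 4 + 8 = 12. Reached multiple(s) of 5: 5, 10 -> fragments 1-2 completed (2 total).
Step 3: advance 2 -> fork_pos = 12 + 2 = 14. Next multiple of 5 is 15 (not reached); still 2 fragment(s).
Step 4: advance 7 -> fork_pos = 14 + 7 = 21. Reached multiple(s) of 5: 15, 20 -> fragments 3-4 completed (4 total).
Step 5: advance 3 -> fork_pos = 21 + 3 = 24. Next multiple of 5 is 25 (not reached); still 4 fragment(s).
Final fork_pos = 24, so 4 fragment(s) are complete. Build each: template segment -> complement -> reverse.
Fragment 1: template[0:5] = CCCAT -> complement GGGTA -> reversed ATGGG
Fragment 2: template[5:10] = TACCT -> complement ATGGA -> reversed AGGTA
Fragment 3: template[10:15] = GCCAA -> complement CGGTT -> reversed TTGGC
Fragment 4: template[15:20] = GCCCG -> complement CGGGC -> reversed CGGGC

Answer: ATGGG,AGGTA,TTGGC,CGGGC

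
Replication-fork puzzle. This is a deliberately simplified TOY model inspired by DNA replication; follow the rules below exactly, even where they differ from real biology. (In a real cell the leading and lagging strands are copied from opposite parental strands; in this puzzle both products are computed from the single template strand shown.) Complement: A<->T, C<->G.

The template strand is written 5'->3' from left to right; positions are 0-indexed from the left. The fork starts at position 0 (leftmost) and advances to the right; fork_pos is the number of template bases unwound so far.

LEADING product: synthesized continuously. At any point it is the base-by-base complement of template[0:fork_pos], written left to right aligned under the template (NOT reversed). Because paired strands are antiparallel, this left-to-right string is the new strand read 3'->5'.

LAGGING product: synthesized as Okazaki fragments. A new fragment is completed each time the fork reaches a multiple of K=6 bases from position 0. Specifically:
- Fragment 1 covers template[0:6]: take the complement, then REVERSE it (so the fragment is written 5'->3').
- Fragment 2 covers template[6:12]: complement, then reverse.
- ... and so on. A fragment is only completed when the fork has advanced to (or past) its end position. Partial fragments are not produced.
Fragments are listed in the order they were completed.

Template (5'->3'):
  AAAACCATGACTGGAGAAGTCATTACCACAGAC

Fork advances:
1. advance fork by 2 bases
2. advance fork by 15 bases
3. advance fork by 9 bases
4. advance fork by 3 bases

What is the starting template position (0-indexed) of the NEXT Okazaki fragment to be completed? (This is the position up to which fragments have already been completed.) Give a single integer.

Step 1: advance 2 -> fork_pos = 0 + 2 = 2. Next multiple of 6 is 6 (not reached); still 0 fragment(s).
Step 2: advance 15 -> fork_pos = 2 + 15 = 17. Reached multiple(s) of 6: 6, 12 -> fragments 1-2 completed (2 total).
Step 3: advance 9 -> fork_pos = 17 + 9 = 26. Reached multiple(s) of 6: 18, 24 -> fragments 3-4 completed (4 total).
Step 4: advance 3 -> fork_pos = 26 + 3 = 29. Next multiple of 6 is 30 (not reached); still 4 fragment(s).
4 fragment(s) completed, covering template[0:24] (4 x 6 = 24). The next fragment, fragment 5, covers template[24:30], so it starts at position 24.

Answer: 24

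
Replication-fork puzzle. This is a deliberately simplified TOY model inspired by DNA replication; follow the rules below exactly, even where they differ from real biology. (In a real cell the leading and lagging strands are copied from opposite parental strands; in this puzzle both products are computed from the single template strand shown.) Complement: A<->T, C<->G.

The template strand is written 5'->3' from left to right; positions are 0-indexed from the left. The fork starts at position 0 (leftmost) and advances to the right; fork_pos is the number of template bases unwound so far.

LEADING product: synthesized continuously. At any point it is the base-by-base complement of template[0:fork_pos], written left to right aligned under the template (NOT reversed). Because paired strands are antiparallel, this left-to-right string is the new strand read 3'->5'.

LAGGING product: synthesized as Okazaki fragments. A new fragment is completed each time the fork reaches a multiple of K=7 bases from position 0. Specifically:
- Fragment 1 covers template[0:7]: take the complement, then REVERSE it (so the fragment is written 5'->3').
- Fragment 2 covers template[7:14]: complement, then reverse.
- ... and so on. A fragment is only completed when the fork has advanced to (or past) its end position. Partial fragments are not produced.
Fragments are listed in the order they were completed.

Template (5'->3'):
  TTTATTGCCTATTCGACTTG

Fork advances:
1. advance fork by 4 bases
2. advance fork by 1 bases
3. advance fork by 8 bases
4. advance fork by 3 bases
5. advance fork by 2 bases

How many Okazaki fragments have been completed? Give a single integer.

Step 1: advance 4 -> fork_pos = 0 + 4 = 4. Next multiple of 7 is 7 (not reached); still 0 fragment(s).
Step 2: advance 1 -> fork_pos = 4 + 1 = 5. Next multiple of 7 is 7 (not reached); still 0 fragment(s).
Step 3: advance 8 -> fork_pos = 5 + 8 = 13. Reached multiple(s) of 7: 7 -> fragment 1 completed (1 total).
Step 4: advance 3 -> fork_pos = 13 + 3 = 16. Reached multiple(s) of 7: 14 -> fragment 2 completed (2 total).
Step 5: advance 2 -> fork_pos = 16 + 2 = 18. Next multiple of 7 is 21 (not reached); still 2 fragment(s).
Check: final fork_pos = 18; the multiples of 7 that are <= 18 are 7..14 -> 18 // 7 = 2 completed fragment(s).

Answer: 2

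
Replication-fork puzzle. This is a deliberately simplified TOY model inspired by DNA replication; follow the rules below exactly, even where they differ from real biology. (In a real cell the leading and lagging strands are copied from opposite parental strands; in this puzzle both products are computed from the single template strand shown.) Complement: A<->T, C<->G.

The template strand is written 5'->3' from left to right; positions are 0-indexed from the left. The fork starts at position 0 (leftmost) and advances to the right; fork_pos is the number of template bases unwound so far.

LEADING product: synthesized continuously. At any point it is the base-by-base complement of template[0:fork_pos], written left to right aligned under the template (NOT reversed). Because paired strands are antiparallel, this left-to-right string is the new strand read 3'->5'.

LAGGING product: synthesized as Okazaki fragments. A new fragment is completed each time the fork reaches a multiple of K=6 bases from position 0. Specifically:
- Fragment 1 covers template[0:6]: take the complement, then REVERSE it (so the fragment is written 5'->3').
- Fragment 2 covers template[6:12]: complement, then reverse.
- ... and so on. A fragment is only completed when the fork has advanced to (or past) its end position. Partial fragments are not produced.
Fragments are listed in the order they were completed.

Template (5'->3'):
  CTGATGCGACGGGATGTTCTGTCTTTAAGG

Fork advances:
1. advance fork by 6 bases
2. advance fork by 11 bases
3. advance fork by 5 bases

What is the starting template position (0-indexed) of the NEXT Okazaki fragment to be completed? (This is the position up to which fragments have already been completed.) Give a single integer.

Step 1: advance 6 -> fork_pos = 0 + 6 = 6. Reached multiple(s) of 6: 6 -> fragment 1 completed (1 total).
Step 2: advance 11 -> fork_pos = 6 + 11 = 17. Reached multiple(s) of 6: 12 -> fragment 2 completed (2 total).
Step 3: advance 5 -> fork_pos = 17 + 5 = 22. Reached multiple(s) of 6: 18 -> fragment 3 completed (3 total).
3 fragment(s) completed, covering template[0:18] (3 x 6 = 18). The next fragment, fragment 4, covers template[18:24], so it starts at position 18.

Answer: 18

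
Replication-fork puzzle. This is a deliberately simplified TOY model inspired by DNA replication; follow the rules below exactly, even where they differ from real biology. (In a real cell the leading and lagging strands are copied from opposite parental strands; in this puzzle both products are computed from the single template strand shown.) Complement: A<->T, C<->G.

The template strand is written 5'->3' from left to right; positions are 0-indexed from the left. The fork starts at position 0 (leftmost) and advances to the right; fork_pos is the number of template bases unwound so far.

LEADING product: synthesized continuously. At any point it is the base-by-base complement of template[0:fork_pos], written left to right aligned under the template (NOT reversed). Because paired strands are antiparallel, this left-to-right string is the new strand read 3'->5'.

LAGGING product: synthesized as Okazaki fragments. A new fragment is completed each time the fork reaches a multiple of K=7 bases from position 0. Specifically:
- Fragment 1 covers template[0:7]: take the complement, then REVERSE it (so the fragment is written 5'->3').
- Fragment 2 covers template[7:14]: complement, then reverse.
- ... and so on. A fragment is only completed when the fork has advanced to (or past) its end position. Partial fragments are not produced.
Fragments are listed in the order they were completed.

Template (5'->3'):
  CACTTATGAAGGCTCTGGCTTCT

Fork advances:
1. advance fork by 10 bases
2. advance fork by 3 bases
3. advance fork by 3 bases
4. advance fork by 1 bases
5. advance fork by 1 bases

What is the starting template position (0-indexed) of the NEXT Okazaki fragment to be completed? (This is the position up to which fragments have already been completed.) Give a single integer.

Answer: 14

Derivation:
Step 1: advance 10 -> fork_pos = 0 + 10 = 10. Reached multiple(s) of 7: 7 -> fragment 1 completed (1 total).
Step 2: advance 3 -> fork_pos = 10 + 3 = 13. Next multiple of 7 is 14 (not reached); still 1 fragment(s).
Step 3: advance 3 -> fork_pos = 13 + 3 = 16. Reached multiple(s) of 7: 14 -> fragment 2 completed (2 total).
Step 4: advance 1 -> fork_pos = 16 + 1 = 17. Next multiple of 7 is 21 (not reached); still 2 fragment(s).
Step 5: advance 1 -> fork_pos = 17 + 1 = 18. Next multiple of 7 is 21 (not reached); still 2 fragment(s).
2 fragment(s) completed, covering template[0:14] (2 x 7 = 14). The next fragment, fragment 3, covers template[14:21], so it starts at position 14.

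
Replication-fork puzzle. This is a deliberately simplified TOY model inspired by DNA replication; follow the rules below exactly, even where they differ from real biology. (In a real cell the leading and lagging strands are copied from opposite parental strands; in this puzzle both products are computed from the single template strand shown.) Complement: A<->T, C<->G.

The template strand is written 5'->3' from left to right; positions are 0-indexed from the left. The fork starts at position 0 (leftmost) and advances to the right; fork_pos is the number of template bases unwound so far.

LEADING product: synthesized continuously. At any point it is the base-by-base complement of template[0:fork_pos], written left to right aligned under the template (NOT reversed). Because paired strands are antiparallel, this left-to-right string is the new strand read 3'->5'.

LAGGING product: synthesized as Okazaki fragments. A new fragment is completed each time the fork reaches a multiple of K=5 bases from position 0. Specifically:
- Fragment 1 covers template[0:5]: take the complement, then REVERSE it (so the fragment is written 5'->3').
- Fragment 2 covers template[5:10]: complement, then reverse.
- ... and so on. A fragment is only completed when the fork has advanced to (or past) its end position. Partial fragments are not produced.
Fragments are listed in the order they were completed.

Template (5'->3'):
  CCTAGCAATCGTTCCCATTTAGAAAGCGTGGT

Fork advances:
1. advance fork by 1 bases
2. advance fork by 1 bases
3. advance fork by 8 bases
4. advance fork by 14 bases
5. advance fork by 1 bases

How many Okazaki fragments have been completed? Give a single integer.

Step 1: advance 1 -> fork_pos = 0 + 1 = 1. Next multiple of 5 is 5 (not reached); still 0 fragment(s).
Step 2: advance 1 -> fork_pos = 1 + 1 = 2. Next multiple of 5 is 5 (not reached); still 0 fragment(s).
Step 3: advance 8 -> fork_pos = 2 + 8 = 10. Reached multiple(s) of 5: 5, 10 -> fragments 1-2 completed (2 total).
Step 4: advance 14 -> fork_pos = 10 + 14 = 24. Reached multiple(s) of 5: 15, 20 -> fragments 3-4 completed (4 total).
Step 5: advance 1 -> fork_pos = 24 + 1 = 25. Reached multiple(s) of 5: 25 -> fragment 5 completed (5 total).
Check: final fork_pos = 25; the multiples of 5 that are <= 25 are 5..25 -> 25 // 5 = 5 completed fragment(s).

Answer: 5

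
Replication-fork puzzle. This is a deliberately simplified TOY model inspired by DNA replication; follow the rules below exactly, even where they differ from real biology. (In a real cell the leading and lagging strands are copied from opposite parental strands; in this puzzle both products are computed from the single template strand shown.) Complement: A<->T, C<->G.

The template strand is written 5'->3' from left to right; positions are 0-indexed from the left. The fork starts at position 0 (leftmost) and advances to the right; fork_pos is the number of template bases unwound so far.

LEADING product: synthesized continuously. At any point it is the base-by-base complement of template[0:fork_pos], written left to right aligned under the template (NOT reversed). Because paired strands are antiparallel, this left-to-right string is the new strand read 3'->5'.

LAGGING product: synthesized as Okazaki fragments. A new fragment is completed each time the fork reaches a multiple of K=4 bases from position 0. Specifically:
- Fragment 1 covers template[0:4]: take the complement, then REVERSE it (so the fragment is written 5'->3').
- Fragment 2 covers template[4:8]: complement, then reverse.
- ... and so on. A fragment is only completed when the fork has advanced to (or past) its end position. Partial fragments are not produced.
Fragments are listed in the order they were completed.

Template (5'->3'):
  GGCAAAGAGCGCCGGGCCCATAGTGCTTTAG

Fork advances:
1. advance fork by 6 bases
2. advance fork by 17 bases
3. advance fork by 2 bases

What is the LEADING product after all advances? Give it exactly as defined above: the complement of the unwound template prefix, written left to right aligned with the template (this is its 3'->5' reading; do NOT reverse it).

Step 1: advance 6 -> fork_pos = 0 + 6 = 6.
Step 2: advance 17 -> fork_pos = 6 + 17 = 23.
Step 3: advance 2 -> fork_pos = 23 + 2 = 25.
Unwound prefix: template[0:25] = GGCAAAGAGCGCCGGGCCCATAGTG
Complement it base by base (A<->T, C<->G), keeping left-to-right order:
  [0:5] GGCAA -> CCGTT
  [5:10] AGAGC -> TCTCG
  [10:15] GCCGG -> CGGCC
  [15:20] GCCCA -> CGGGT
  [20:25] TAGTG -> ATCAC
Concatenate: CCGTTTCTCGCGGCCCGGGTATCAC (length 25; written aligned with the template, i.e. 3'->5').

Answer: CCGTTTCTCGCGGCCCGGGTATCAC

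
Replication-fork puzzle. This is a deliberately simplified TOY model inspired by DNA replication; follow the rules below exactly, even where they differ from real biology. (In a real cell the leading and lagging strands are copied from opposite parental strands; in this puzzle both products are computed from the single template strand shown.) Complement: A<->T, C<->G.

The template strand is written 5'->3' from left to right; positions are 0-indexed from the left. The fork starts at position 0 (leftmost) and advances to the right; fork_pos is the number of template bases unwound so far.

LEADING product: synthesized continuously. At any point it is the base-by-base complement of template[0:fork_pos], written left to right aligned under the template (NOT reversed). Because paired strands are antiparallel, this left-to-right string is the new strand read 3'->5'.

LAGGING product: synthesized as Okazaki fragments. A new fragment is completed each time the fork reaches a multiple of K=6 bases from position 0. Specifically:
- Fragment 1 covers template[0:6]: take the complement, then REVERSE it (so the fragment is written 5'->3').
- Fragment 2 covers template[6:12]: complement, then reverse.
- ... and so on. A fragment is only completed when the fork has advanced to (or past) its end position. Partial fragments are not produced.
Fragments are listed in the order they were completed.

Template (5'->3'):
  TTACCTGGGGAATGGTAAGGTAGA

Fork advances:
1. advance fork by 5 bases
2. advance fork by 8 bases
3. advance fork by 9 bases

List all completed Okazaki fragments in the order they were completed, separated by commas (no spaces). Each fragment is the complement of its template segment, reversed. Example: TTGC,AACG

Step 1: advance 5 -> fork_pos = 0 + 5 = 5. Next multiple of 6 is 6 (not reached); still 0 fragment(s).
Step 2: advance 8 -> fork_pos = 5 + 8 = 13. Reached multiple(s) of 6: 6, 12 -> fragments 1-2 completed (2 total).
Step 3: advance 9 -> fork_pos = 13 + 9 = 22. Reached multiple(s) of 6: 18 -> fragment 3 completed (3 total).
Final fork_pos = 22, so 3 fragment(s) are complete. Build each: template segment -> complement -> reverse.
Fragment 1: template[0:6] = TTACCT -> complement AATGGA -> reversed AGGTAA
Fragment 2: template[6:12] = GGGGAA -> complement CCCCTT -> reversed TTCCCC
Fragment 3: template[12:18] = TGGTAA -> complement ACCATT -> reversed TTACCA

Answer: AGGTAA,TTCCCC,TTACCA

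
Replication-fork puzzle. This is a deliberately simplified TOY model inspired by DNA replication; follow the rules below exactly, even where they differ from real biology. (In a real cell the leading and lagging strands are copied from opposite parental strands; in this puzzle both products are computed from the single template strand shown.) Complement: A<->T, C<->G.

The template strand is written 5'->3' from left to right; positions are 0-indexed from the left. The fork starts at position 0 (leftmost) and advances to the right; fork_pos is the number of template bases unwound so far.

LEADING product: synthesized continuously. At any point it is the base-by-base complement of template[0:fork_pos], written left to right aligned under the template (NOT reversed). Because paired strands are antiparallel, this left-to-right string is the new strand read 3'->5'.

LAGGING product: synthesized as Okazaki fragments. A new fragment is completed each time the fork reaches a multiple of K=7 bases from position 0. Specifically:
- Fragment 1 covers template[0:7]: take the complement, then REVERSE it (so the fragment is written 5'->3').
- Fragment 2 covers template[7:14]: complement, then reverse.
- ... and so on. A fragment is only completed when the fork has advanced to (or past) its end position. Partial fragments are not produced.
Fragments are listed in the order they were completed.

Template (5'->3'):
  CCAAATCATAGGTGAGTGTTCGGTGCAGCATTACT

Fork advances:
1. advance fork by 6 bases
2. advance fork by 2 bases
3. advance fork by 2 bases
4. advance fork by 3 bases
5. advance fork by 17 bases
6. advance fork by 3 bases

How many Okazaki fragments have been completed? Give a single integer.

Step 1: advance 6 -> fork_pos = 0 + 6 = 6. Next multiple of 7 is 7 (not reached); still 0 fragment(s).
Step 2: advance 2 -> fork_pos = 6 + 2 = 8. Reached multiple(s) of 7: 7 -> fragment 1 completed (1 total).
Step 3: advance 2 -> fork_pos = 8 + 2 = 10. Next multiple of 7 is 14 (not reached); still 1 fragment(s).
Step 4: advance 3 -> fork_pos = 10 + 3 = 13. Next multiple of 7 is 14 (not reached); still 1 fragment(s).
Step 5: advance 17 -> fork_pos = 13 + 17 = 30. Reached multiple(s) of 7: 14, 21, 28 -> fragments 2-4 completed (4 total).
Step 6: advance 3 -> fork_pos = 30 + 3 = 33. Next multiple of 7 is 35 (not reached); still 4 fragment(s).
Check: final fork_pos = 33; the multiples of 7 that are <= 33 are 7..28 -> 33 // 7 = 4 completed fragment(s).

Answer: 4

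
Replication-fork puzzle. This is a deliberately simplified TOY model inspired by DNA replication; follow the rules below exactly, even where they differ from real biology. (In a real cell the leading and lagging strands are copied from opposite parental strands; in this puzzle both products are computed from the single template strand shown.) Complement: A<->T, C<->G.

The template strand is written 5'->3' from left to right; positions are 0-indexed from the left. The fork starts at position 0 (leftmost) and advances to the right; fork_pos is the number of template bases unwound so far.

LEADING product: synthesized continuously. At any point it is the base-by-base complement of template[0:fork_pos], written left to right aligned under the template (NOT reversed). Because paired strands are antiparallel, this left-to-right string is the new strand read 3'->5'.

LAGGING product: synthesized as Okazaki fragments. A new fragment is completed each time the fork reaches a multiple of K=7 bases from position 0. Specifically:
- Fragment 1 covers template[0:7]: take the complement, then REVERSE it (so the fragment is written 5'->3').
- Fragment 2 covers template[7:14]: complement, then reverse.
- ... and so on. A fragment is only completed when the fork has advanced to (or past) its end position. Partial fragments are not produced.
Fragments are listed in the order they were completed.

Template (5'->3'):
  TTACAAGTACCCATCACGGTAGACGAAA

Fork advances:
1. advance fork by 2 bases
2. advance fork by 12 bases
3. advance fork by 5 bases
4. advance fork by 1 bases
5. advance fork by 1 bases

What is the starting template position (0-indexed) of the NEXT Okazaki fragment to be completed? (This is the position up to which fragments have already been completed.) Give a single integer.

Step 1: advance 2 -> fork_pos = 0 + 2 = 2. Next multiple of 7 is 7 (not reached); still 0 fragment(s).
Step 2: advance 12 -> fork_pos = 2 + 12 = 14. Reached multiple(s) of 7: 7, 14 -> fragments 1-2 completed (2 total).
Step 3: advance 5 -> fork_pos = 14 + 5 = 19. Next multiple of 7 is 21 (not reached); still 2 fragment(s).
Step 4: advance 1 -> fork_pos = 19 + 1 = 20. Next multiple of 7 is 21 (not reached); still 2 fragment(s).
Step 5: advance 1 -> fork_pos = 20 + 1 = 21. Reached multiple(s) of 7: 21 -> fragment 3 completed (3 total).
3 fragment(s) completed, covering template[0:21] (3 x 7 = 21). The next fragment, fragment 4, covers template[21:28], so it starts at position 21.

Answer: 21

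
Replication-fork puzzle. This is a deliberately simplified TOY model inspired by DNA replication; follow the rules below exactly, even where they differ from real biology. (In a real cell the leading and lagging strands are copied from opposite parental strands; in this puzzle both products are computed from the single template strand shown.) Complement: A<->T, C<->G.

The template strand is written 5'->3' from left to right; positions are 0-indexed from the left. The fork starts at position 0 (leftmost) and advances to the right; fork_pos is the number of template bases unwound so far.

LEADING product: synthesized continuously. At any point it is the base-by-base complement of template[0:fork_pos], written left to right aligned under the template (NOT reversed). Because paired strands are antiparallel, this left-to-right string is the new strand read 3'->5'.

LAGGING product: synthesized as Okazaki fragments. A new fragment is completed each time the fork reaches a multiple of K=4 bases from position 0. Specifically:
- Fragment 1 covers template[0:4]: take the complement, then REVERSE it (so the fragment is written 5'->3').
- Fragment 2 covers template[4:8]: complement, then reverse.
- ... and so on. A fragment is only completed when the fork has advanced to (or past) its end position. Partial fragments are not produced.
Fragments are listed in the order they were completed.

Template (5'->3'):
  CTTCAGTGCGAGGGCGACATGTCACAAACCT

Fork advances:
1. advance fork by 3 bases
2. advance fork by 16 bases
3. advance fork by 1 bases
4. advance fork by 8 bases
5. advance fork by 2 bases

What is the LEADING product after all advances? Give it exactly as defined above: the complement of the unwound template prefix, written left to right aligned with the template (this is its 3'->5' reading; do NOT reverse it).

Answer: GAAGTCACGCTCCCGCTGTACAGTGTTTGG

Derivation:
Step 1: advance 3 -> fork_pos = 0 + 3 = 3.
Step 2: advance 16 -> fork_pos = 3 + 16 = 19.
Step 3: advance 1 -> fork_pos = 19 + 1 = 20.
Step 4: advance 8 -> fork_pos = 20 + 8 = 28.
Step 5: advance 2 -> fork_pos = 28 + 2 = 30.
Unwound prefix: template[0:30] = CTTCAGTGCGAGGGCGACATGTCACAAACC
Complement it base by base (A<->T, C<->G), keeping left-to-right order:
  [0:5] CTTCA -> GAAGT
  [5:10] GTGCG -> CACGC
  [10:15] AGGGC -> TCCCG
  [15:20] GACAT -> CTGTA
  [20:25] GTCAC -> CAGTG
  [25:30] AAACC -> TTTGG
Concatenate: GAAGTCACGCTCCCGCTGTACAGTGTTTGG (length 30; written aligned with the template, i.e. 3'->5').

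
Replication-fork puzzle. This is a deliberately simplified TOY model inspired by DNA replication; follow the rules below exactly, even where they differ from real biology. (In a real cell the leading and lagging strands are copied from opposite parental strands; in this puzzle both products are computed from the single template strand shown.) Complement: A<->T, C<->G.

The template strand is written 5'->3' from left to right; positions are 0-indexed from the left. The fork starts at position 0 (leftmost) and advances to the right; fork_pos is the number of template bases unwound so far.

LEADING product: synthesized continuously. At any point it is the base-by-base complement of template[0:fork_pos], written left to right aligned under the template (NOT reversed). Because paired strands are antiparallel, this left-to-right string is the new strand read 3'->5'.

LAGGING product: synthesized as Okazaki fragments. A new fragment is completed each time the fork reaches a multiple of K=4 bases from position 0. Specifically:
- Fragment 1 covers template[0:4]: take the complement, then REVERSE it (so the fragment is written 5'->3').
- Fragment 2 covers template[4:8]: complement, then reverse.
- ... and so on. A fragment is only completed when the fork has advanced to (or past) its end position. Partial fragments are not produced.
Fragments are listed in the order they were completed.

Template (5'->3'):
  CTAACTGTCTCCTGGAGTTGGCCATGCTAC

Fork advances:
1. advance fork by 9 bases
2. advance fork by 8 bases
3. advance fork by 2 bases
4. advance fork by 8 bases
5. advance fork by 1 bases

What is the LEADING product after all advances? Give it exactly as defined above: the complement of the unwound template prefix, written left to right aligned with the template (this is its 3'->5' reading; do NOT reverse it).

Step 1: advance 9 -> fork_pos = 0 + 9 = 9.
Step 2: advance 8 -> fork_pos = 9 + 8 = 17.
Step 3: advance 2 -> fork_pos = 17 + 2 = 19.
Step 4: advance 8 -> fork_pos = 19 + 8 = 27.
Step 5: advance 1 -> fork_pos = 27 + 1 = 28.
Unwound prefix: template[0:28] = CTAACTGTCTCCTGGAGTTGGCCATGCT
Complement it base by base (A<->T, C<->G), keeping left-to-right order:
  [0:5] CTAAC -> GATTG
  [5:10] TGTCT -> ACAGA
  [10:15] CCTGG -> GGACC
  [15:20] AGTTG -> TCAAC
  [20:25] GCCAT -> CGGTA
  [25:28] GCT -> CGA
Concatenate: GATTGACAGAGGACCTCAACCGGTACGA (length 28; written aligned with the template, i.e. 3'->5').

Answer: GATTGACAGAGGACCTCAACCGGTACGA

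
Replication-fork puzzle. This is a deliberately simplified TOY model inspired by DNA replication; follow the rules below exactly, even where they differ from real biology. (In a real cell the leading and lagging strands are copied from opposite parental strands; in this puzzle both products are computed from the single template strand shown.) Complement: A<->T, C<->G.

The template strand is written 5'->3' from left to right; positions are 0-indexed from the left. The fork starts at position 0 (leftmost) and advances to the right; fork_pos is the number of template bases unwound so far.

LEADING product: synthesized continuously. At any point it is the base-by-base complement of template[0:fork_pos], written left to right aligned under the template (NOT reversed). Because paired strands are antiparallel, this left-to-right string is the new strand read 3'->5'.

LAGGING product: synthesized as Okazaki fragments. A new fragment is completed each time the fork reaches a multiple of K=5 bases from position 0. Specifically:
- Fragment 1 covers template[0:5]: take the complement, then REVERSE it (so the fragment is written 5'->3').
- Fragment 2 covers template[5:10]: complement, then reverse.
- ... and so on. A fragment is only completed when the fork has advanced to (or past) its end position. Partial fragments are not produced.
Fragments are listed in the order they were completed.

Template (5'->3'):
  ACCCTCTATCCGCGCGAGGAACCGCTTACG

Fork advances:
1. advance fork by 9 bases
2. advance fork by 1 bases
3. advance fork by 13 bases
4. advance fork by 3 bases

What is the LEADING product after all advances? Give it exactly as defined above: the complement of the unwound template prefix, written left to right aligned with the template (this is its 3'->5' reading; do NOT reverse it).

Answer: TGGGAGATAGGCGCGCTCCTTGGCGA

Derivation:
Step 1: advance 9 -> fork_pos = 0 + 9 = 9.
Step 2: advance 1 -> fork_pos = 9 + 1 = 10.
Step 3: advance 13 -> fork_pos = 10 + 13 = 23.
Step 4: advance 3 -> fork_pos = 23 + 3 = 26.
Unwound prefix: template[0:26] = ACCCTCTATCCGCGCGAGGAACCGCT
Complement it base by base (A<->T, C<->G), keeping left-to-right order:
  [0:5] ACCCT -> TGGGA
  [5:10] CTATC -> GATAG
  [10:15] CGCGC -> GCGCG
  [15:20] GAGGA -> CTCCT
  [20:25] ACCGC -> TGGCG
  [25:26] T -> A
Concatenate: TGGGAGATAGGCGCGCTCCTTGGCGA (length 26; written aligned with the template, i.e. 3'->5').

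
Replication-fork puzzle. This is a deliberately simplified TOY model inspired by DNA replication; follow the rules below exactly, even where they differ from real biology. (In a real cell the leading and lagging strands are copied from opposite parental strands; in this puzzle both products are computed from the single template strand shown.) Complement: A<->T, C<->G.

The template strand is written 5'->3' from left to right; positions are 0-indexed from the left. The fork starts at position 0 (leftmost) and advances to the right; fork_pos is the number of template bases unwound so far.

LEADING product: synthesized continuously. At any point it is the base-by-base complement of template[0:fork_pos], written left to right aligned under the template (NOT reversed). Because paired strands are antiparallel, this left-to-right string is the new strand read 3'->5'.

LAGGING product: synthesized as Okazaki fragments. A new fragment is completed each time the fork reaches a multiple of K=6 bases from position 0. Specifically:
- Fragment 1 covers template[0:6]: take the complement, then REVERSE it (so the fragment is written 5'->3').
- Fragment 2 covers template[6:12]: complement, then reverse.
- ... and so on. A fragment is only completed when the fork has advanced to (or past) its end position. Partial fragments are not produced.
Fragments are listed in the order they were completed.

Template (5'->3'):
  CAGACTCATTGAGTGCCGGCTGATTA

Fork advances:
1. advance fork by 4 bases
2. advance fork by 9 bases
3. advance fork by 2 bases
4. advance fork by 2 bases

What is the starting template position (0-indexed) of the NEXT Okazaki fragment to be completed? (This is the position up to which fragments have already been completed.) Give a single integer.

Answer: 12

Derivation:
Step 1: advance 4 -> fork_pos = 0 + 4 = 4. Next multiple of 6 is 6 (not reached); still 0 fragment(s).
Step 2: advance 9 -> fork_pos = 4 + 9 = 13. Reached multiple(s) of 6: 6, 12 -> fragments 1-2 completed (2 total).
Step 3: advance 2 -> fork_pos = 13 + 2 = 15. Next multiple of 6 is 18 (not reached); still 2 fragment(s).
Step 4: advance 2 -> fork_pos = 15 + 2 = 17. Next multiple of 6 is 18 (not reached); still 2 fragment(s).
2 fragment(s) completed, covering template[0:12] (2 x 6 = 12). The next fragment, fragment 3, covers template[12:18], so it starts at position 12.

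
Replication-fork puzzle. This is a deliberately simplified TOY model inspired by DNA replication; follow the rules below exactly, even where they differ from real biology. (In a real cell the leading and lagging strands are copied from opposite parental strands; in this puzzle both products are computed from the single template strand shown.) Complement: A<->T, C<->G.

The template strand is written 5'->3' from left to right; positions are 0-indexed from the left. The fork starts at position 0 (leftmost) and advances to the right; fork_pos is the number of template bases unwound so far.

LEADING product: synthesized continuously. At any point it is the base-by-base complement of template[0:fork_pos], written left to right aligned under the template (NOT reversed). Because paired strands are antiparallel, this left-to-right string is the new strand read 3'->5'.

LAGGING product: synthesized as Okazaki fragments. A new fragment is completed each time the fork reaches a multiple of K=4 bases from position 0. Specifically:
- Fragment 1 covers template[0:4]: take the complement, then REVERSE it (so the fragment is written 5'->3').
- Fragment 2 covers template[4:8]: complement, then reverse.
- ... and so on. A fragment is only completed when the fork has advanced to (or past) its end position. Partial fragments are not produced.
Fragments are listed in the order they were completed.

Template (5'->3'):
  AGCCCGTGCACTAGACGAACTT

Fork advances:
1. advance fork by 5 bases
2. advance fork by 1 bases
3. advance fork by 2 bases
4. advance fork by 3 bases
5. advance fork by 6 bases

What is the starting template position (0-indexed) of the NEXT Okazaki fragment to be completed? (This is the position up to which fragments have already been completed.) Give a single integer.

Answer: 16

Derivation:
Step 1: advance 5 -> fork_pos = 0 + 5 = 5. Reached multiple(s) of 4: 4 -> fragment 1 completed (1 total).
Step 2: advance 1 -> fork_pos = 5 + 1 = 6. Next multiple of 4 is 8 (not reached); still 1 fragment(s).
Step 3: advance 2 -> fork_pos = 6 + 2 = 8. Reached multiple(s) of 4: 8 -> fragment 2 completed (2 total).
Step 4: advance 3 -> fork_pos = 8 + 3 = 11. Next multiple of 4 is 12 (not reached); still 2 fragment(s).
Step 5: advance 6 -> fork_pos = 11 + 6 = 17. Reached multiple(s) of 4: 12, 16 -> fragments 3-4 completed (4 total).
4 fragment(s) completed, covering template[0:16] (4 x 4 = 16). The next fragment, fragment 5, covers template[16:20], so it starts at position 16.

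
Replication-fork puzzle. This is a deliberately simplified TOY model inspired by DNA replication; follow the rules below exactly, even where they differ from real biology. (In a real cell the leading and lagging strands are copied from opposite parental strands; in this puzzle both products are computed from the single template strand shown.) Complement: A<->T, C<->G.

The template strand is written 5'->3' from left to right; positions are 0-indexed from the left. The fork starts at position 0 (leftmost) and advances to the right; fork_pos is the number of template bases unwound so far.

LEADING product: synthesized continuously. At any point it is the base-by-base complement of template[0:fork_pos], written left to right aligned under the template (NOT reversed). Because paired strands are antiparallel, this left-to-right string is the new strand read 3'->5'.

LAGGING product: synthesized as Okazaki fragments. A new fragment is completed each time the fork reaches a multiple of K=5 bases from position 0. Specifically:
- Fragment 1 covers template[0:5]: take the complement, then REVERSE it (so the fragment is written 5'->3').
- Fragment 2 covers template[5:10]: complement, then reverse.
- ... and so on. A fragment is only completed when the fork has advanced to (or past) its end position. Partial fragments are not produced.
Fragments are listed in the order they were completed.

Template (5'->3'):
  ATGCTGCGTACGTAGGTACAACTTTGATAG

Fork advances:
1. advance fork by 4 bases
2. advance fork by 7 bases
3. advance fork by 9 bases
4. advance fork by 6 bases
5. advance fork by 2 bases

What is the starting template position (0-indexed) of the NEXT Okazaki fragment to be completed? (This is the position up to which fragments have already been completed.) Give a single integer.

Answer: 25

Derivation:
Step 1: advance 4 -> fork_pos = 0 + 4 = 4. Next multiple of 5 is 5 (not reached); still 0 fragment(s).
Step 2: advance 7 -> fork_pos = 4 + 7 = 11. Reached multiple(s) of 5: 5, 10 -> fragments 1-2 completed (2 total).
Step 3: advance 9 -> fork_pos = 11 + 9 = 20. Reached multiple(s) of 5: 15, 20 -> fragments 3-4 completed (4 total).
Step 4: advance 6 -> fork_pos = 20 + 6 = 26. Reached multiple(s) of 5: 25 -> fragment 5 completed (5 total).
Step 5: advance 2 -> fork_pos = 26 + 2 = 28. Next multiple of 5 is 30 (not reached); still 5 fragment(s).
5 fragment(s) completed, covering template[0:25] (5 x 5 = 25). The next fragment, fragment 6, covers template[25:30], so it starts at position 25.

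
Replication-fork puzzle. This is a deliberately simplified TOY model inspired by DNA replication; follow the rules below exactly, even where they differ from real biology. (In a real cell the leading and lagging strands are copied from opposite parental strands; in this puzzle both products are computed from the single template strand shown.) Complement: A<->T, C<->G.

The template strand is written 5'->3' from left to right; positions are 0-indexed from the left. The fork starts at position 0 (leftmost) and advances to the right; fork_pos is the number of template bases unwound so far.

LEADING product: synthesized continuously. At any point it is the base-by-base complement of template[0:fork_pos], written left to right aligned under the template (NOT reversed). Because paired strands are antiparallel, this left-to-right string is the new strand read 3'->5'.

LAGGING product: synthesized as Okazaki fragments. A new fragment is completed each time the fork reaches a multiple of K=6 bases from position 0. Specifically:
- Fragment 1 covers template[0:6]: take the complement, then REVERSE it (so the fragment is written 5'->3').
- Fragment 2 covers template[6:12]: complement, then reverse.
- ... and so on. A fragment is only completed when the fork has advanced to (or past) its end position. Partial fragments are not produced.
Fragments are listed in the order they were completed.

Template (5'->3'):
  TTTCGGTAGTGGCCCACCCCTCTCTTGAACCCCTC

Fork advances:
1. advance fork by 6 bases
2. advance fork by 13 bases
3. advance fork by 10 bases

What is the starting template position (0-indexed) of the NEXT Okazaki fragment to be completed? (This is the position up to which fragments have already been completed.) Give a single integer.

Answer: 24

Derivation:
Step 1: advance 6 -> fork_pos = 0 + 6 = 6. Reached multiple(s) of 6: 6 -> fragment 1 completed (1 total).
Step 2: advance 13 -> fork_pos = 6 + 13 = 19. Reached multiple(s) of 6: 12, 18 -> fragments 2-3 completed (3 total).
Step 3: advance 10 -> fork_pos = 19 + 10 = 29. Reached multiple(s) of 6: 24 -> fragment 4 completed (4 total).
4 fragment(s) completed, covering template[0:24] (4 x 6 = 24). The next fragment, fragment 5, covers template[24:30], so it starts at position 24.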